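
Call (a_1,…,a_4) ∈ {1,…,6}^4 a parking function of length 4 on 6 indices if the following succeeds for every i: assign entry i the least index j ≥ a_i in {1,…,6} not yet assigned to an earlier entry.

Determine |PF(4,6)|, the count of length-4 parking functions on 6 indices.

|PF| = (7−4)·7^(4−1) = 3 · 343 = 1029
E.g. (4,4,2,2) → sorted (2,2,4,4): b_i ≤ 2+i ∀i, a PF.

1029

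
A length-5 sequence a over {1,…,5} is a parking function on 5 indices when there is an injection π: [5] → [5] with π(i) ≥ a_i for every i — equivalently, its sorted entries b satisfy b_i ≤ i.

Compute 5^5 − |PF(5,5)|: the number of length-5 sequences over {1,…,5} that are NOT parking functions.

#PF = (5−5+1)·(5+1)^(5−1) = 1×1296 = 1296 (Konheim–Weiss)
Check (5,5,5,5,3) → sorted (3,5,5,5,5): b_1=3>1, not a PF.
Total 3125; non-PF = 3125−1296 = 1829

1829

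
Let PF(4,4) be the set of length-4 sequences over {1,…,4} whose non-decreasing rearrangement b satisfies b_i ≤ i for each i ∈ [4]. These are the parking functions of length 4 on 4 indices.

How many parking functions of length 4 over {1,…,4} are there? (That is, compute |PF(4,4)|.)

125

#PF = (4+1−4)·(4+1)^{4−1} = 1×125 = 125 (Konheim–Weiss)
E.g. (1,1,3,1) → sorted (1,1,1,3): b_i ≤ i ∀i, a PF.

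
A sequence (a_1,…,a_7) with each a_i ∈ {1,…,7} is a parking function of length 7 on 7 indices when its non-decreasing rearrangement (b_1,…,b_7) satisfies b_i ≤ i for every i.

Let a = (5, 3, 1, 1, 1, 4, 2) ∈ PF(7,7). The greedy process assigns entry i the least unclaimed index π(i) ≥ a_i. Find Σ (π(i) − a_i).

11

Σπ = 28 ({1..7} each once); Σa = 5+3+1+1+1+4+2 = 17; disp = 28−17 = 11.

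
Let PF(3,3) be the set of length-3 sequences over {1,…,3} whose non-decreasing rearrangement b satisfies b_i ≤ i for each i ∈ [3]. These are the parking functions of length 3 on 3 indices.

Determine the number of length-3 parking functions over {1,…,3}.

|PF| = 1·4^2 = 1×16 = 16 (Konheim–Weiss)
One tuple (3,1,1) → sorted (1,1,3): b_i ≤ i ∀i, a PF.

16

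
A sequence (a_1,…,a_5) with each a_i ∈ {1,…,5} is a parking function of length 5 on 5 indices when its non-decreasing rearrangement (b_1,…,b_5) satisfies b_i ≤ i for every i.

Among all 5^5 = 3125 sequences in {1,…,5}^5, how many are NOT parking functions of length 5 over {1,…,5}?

1829

|PF(5,5)| = (5−5+1)·(5+1)^(5−1) = 1·1296 = 1296 [KW]
Example (5,4,4,4,1) → sorted (1,4,4,4,5): b_2=4>2, not a PF.
Total 3125; non-PF = 3125−1296 = 1829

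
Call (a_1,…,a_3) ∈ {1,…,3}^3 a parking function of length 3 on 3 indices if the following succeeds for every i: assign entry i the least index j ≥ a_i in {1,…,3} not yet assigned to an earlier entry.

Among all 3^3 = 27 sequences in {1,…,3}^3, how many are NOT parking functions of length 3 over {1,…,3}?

11

#PF = (3−3+1)·(3+1)^(3−1) = 1×16 = 16 (Konheim–Weiss)
Example (3,3,3) → sorted (3,3,3): b_1=3>1, not a PF.
3^3 − 16 = 27 − 16 = 11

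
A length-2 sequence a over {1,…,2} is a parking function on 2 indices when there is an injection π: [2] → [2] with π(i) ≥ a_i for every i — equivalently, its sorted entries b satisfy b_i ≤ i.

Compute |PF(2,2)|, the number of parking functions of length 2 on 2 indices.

#PF = 1·3^1 = 1 · 3 = 3 (Konheim–Weiss)
Check (1,2) → sorted (1,2): b_i ≤ i ∀i, a PF.

3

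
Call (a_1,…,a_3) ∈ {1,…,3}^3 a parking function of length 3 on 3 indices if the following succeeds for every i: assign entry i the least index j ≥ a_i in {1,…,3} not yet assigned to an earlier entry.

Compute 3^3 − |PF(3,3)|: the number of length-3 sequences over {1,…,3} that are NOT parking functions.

11

#PF = (3−3+1)·(3+1)^(3−1) = 1·16 = 16
E.g. (2,3,3) → sorted (2,3,3): b_1=2>1, not a PF.
Total 27; non-PF = 27−16 = 11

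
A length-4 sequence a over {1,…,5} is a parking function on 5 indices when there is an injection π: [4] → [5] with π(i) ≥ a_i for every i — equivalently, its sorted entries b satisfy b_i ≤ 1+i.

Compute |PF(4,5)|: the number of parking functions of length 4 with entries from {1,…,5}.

432

|PF| = (6−4)·6^(4−1) = 2 · 216 = 432 (Konheim–Weiss)
Example (1,3,3,1) → sorted (1,1,3,3): b_i ≤ 1+i ∀i, a PF.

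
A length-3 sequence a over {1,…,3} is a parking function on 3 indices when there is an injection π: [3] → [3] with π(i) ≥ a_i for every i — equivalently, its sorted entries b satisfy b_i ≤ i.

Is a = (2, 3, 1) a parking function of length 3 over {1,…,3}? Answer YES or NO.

YES

Order a: b = (1, 2, 3).
  b_1=1 ≤ 1
  b_2=2 ≤ 2
  b_3=3 ≤ 3
All bounds hold ⇒ YES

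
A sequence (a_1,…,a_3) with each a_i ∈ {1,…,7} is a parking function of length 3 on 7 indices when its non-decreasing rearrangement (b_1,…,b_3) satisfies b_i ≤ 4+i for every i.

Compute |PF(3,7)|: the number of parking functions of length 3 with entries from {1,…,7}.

#PF = (7+1−3)·(7+1)^{3−1} = 5 · 64 = 320 (Pollak)
E.g. (4,7,2) → sorted (2,4,7): b_i ≤ 4+i ∀i, a PF.

320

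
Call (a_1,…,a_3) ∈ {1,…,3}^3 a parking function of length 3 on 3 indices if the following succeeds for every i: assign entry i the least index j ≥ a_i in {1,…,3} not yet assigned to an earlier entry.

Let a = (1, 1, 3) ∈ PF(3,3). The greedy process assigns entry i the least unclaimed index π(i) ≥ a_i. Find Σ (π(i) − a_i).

1

Σπ = 6 ({1..3} each once); Σa = 1+1+3 = 5; disp = 6−5 = 1.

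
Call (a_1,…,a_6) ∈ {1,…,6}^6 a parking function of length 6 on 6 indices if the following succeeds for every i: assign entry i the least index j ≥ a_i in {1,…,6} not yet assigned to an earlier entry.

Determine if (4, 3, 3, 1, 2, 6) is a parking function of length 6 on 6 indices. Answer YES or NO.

YES

Sorted: b = (1, 2, 3, 3, 4, 6).
  b_1=1 ≤ 1
  b_2=2 ≤ 2
  b_3=3 ≤ 3
  b_4=3 ≤ 4
  b_5=4 ≤ 5
  b_6=6 ≤ 6
All bounds hold ⇒ YES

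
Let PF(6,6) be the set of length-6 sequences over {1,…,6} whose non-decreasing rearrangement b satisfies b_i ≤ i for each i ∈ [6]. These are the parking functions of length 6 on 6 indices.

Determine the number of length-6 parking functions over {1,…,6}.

16807

|PF(6,6)| = (6−6+1)·(6+1)^(6−1) = 1·16807 = 16807 (Konheim–Weiss)
Check (4,4,6,2,1,2) → sorted (1,2,2,4,4,6): b_i ≤ i ∀i, a PF.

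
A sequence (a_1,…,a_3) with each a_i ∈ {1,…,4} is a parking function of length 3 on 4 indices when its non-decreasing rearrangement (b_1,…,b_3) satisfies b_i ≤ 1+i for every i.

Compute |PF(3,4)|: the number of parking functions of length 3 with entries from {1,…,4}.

Count = 2·5^2 = 2·25 = 50 [KW]
E.g. (3,2,3) → sorted (2,3,3): b_i ≤ 1+i ∀i, a PF.

50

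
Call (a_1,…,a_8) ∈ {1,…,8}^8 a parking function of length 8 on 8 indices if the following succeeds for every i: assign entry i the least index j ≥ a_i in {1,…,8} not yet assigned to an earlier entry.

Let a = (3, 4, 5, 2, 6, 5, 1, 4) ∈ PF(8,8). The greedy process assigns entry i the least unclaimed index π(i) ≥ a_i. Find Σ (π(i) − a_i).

6

Σπ = 8·9/2 = 36 (π permutes [8]); Σa = 3+4+5+2+6+5+1+4 = 30; disp = 36−30 = 6.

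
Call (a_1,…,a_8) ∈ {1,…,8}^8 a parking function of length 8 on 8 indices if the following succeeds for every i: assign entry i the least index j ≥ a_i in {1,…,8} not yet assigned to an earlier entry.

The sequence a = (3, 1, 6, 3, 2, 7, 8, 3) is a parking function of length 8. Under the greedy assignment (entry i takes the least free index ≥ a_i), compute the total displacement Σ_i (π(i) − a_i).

3

Σπ = 8·9/2 = 36 (π permutes [8]); Σa = 3+1+6+3+2+7+8+3 = 33; disp = 36−33 = 3.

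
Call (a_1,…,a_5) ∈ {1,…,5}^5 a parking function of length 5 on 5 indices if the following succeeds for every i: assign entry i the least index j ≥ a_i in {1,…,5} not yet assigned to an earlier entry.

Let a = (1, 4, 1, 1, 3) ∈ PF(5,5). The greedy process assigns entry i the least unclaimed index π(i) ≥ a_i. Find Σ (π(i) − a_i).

5

Σπ(i) = 1+…+5 = 15; Σa = 1+4+1+1+3 = 10; disp = 15−10 = 5.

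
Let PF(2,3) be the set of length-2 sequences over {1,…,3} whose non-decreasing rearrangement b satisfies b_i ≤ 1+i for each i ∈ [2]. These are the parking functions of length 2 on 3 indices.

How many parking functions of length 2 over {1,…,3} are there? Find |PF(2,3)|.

Count = (3+1−2)·(3+1)^{2−1} = 2 · 4 = 8
Example (2,3) → sorted (2,3): b_i ≤ 1+i ∀i, a PF.

8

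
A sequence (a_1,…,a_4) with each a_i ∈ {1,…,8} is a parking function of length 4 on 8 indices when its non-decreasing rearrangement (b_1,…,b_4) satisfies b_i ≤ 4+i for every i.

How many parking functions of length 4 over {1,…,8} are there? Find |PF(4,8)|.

3645

|PF| = 5·9^3 = 5·729 = 3645 [KW]
One tuple (1,8,1,1) → sorted (1,1,1,8): b_i ≤ 4+i ∀i, a PF.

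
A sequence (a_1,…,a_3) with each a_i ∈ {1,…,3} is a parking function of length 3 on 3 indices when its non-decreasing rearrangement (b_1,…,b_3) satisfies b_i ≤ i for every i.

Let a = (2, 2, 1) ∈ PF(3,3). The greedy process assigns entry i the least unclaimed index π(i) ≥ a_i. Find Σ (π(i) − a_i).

1

Σπ = 3·4/2 = 6 (π permutes [3]); Σa = 2+2+1 = 5; disp = 6−5 = 1.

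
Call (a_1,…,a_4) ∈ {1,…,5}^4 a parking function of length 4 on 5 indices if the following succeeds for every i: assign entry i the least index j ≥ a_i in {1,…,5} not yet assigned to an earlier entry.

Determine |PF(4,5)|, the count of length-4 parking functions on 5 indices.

|PF| = 2·6^3 = 2×216 = 432 [KW]
Example (1,4,1,4) → sorted (1,1,4,4): b_i ≤ 1+i ∀i, a PF.

432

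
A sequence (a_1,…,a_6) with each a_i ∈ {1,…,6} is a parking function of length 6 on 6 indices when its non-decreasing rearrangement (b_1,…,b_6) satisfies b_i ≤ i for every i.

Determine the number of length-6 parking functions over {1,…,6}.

Count = 1·7^5 = 1·16807 = 16807
E.g. (5,4,2,4,1,2) → sorted (1,2,2,4,4,5): b_i ≤ i ∀i, a PF.

16807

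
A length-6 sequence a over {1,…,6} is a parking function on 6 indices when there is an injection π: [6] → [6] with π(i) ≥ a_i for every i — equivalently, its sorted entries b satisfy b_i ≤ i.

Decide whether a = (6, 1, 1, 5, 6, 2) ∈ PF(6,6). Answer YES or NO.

Rearranged: b = (1, 1, 2, 5, 6, 6).
  b_1=1 ≤ 1
  b_2=1 ≤ 2
  b_3=2 ≤ 3
  b_4=5 > 4
  fails at i=4 ⇒ NO

NO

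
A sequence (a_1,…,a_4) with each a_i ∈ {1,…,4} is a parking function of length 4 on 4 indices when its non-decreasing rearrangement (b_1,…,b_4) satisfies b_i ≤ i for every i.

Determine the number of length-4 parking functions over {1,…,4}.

|PF| = 1·5^3 = 1 · 125 = 125 [KW]
E.g. (1,3,2,2) → sorted (1,2,2,3): b_i ≤ i ∀i, a PF.

125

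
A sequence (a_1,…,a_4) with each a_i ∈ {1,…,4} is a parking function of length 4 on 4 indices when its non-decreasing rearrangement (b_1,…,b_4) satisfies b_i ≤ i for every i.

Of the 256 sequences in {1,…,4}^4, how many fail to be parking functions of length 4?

#PF = (4−4+1)·(4+1)^(4−1) = 1×125 = 125 (Pollak)
Check (3,4,3,4) → sorted (3,3,4,4): b_1=3>1, not a PF.
So 256 − 125 = 131 fail.

131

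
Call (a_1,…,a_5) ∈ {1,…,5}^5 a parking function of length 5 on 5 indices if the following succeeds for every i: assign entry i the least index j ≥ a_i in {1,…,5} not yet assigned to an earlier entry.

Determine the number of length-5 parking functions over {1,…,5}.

#PF = (6−5)·6^(5−1) = 1 · 1296 = 1296 (Pollak)
E.g. (1,4,4,3,2) → sorted (1,2,3,4,4): b_i ≤ i ∀i, a PF.

1296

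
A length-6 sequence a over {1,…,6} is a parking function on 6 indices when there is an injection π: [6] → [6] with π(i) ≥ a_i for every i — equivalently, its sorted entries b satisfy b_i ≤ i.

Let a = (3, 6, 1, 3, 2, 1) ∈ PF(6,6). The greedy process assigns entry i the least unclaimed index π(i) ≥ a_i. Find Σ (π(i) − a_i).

Σπ = 21 ({1..6} each once); Σa = 3+6+1+3+2+1 = 16; disp = 21−16 = 5.

5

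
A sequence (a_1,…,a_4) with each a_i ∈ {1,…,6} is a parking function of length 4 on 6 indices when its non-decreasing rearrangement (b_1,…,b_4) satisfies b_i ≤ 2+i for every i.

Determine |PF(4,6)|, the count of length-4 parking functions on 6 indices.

1029

|PF(4,6)| = (7−4)·7^(4−1) = 3×343 = 1029 (Konheim–Weiss)
Example (2,6,3,3) → sorted (2,3,3,6): b_i ≤ 2+i ∀i, a PF.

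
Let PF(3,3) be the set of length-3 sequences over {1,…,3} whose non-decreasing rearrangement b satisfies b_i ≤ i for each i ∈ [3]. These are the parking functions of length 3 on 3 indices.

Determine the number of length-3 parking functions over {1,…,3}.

|PF(3,3)| = (3−3+1)·(3+1)^(3−1) = 1 · 16 = 16 (Pollak)
One tuple (3,2,1) → sorted (1,2,3): b_i ≤ i ∀i, a PF.

16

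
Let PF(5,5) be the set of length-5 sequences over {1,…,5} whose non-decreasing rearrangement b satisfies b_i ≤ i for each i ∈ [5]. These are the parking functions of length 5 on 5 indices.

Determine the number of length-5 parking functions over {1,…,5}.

1296

#PF = 1·6^4 = 1 · 1296 = 1296
One tuple (4,3,1,5,1) → sorted (1,1,3,4,5): b_i ≤ i ∀i, a PF.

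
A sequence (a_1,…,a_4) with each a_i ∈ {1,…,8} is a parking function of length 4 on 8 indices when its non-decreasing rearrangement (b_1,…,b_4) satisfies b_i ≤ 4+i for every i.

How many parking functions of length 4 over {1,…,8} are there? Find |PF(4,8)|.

|PF(4,8)| = 5·9^3 = 5 · 729 = 3645 [KW]
Check (4,5,4,2) → sorted (2,4,4,5): b_i ≤ 4+i ∀i, a PF.

3645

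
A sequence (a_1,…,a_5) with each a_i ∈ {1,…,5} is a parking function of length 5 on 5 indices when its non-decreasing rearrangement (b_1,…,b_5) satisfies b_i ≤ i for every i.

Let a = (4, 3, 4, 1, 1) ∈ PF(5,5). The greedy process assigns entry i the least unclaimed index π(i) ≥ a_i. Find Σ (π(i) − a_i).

Σπ = 5·6/2 = 15 (π permutes [5]); Σa = 4+3+4+1+1 = 13; disp = 15−13 = 2.

2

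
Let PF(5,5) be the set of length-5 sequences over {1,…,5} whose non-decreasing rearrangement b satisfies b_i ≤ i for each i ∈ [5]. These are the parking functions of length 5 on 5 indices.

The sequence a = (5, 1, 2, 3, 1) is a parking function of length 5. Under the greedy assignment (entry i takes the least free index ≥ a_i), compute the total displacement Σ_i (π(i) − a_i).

Σπ = 5·6/2 = 15 (π permutes [5]); Σa = 5+1+2+3+1 = 12; disp = 15−12 = 3.

3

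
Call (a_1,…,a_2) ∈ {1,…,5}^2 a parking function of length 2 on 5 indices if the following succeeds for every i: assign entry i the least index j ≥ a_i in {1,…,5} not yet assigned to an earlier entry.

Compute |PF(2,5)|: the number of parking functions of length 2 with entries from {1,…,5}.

24

|PF| = 4·6^1 = 4·6 = 24 (Konheim–Weiss)
Check (3,1) → sorted (1,3): b_i ≤ 3+i ∀i, a PF.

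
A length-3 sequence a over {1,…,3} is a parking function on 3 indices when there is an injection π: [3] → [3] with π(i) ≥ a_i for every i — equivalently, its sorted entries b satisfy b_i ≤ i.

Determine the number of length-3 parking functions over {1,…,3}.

Count = (4−3)·4^(3−1) = 1·16 = 16
Example (2,1,2) → sorted (1,2,2): b_i ≤ i ∀i, a PF.

16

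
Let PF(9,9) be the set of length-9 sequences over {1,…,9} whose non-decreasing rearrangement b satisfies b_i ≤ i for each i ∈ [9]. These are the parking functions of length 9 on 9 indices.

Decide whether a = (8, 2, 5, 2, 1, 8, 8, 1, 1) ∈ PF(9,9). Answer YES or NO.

NO

Rearranged: b = (1, 1, 1, 2, 2, 5, 8, 8, 8).
  b_1=1 ≤ 1
  b_2=1 ≤ 2
  b_3=1 ≤ 3
  b_4=2 ≤ 4
  b_5=2 ≤ 5
  b_6=5 ≤ 6
  b_7=8 > 7
  fails at i=7 ⇒ NO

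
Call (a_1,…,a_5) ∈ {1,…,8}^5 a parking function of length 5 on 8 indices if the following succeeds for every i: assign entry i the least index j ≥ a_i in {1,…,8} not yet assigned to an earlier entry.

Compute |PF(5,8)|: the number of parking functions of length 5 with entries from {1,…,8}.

26244

#PF = 4·9^4 = 4·6561 = 26244 (Pollak)
E.g. (5,7,6,3,8) → sorted (3,5,6,7,8): b_i ≤ 3+i ∀i, a PF.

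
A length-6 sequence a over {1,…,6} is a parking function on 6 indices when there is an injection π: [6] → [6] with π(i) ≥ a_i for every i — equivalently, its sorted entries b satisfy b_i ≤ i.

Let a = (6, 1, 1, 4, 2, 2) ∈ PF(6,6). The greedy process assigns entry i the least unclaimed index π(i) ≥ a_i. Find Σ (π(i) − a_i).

5

Σπ = 6·7/2 = 21 (π permutes [6]); Σa = 6+1+1+4+2+2 = 16; disp = 21−16 = 5.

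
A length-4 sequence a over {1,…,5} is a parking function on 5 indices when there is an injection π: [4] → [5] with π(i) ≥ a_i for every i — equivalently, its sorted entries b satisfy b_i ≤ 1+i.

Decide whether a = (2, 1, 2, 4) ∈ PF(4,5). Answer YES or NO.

Rearranged: b = (1, 2, 2, 4).
  b_1=1 ≤ 2
  b_2=2 ≤ 3
  b_3=2 ≤ 4
  b_4=4 ≤ 5
All bounds hold ⇒ YES

YES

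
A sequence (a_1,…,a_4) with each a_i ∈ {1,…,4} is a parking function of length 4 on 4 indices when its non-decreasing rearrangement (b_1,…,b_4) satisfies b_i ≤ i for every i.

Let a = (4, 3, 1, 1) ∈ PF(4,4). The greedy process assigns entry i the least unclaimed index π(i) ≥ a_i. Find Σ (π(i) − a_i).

Σπ = 10 ({1..4} each once); Σa = 4+3+1+1 = 9; disp = 10−9 = 1.

1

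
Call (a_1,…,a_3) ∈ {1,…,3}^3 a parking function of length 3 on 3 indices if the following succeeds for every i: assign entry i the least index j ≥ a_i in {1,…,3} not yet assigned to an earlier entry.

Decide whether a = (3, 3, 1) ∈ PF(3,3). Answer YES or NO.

NO

Order a: b = (1, 3, 3).
  b_1=1 ≤ 1
  b_2=3 > 2
  fails at i=2 ⇒ NO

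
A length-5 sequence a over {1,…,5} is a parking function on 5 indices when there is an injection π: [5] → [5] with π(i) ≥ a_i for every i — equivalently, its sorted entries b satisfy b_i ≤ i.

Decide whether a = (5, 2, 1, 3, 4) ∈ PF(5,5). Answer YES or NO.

Order a: b = (1, 2, 3, 4, 5).
  b_1=1 ≤ 1
  b_2=2 ≤ 2
  b_3=3 ≤ 3
  b_4=4 ≤ 4
  b_5=5 ≤ 5
All bounds hold ⇒ YES

YES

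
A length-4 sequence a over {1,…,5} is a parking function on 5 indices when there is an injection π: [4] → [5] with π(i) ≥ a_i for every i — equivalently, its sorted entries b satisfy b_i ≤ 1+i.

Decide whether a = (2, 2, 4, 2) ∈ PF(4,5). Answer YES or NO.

Rearranged: b = (2, 2, 2, 4).
  b_1=2 ≤ 2
  b_2=2 ≤ 3
  b_3=2 ≤ 4
  b_4=4 ≤ 5
All bounds hold ⇒ YES

YES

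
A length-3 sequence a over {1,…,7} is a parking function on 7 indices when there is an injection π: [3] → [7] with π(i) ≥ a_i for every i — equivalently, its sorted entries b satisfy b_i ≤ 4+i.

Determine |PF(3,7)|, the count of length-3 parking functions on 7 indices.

#PF = (7+1−3)·(7+1)^{3−1} = 5×64 = 320 (Konheim–Weiss)
Check (5,3,4) → sorted (3,4,5): b_i ≤ 4+i ∀i, a PF.

320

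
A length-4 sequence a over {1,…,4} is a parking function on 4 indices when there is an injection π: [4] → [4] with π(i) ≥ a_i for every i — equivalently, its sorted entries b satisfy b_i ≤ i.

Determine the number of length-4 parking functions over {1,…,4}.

125

|PF| = 1·5^3 = 1 · 125 = 125 (Konheim–Weiss)
E.g. (1,4,1,2) → sorted (1,1,2,4): b_i ≤ i ∀i, a PF.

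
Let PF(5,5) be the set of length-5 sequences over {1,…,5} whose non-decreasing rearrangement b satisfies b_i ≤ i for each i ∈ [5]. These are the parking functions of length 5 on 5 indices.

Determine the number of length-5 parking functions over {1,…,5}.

1296

|PF| = (5−5+1)·(5+1)^(5−1) = 1 · 1296 = 1296
E.g. (5,3,1,2,1) → sorted (1,1,2,3,5): b_i ≤ i ∀i, a PF.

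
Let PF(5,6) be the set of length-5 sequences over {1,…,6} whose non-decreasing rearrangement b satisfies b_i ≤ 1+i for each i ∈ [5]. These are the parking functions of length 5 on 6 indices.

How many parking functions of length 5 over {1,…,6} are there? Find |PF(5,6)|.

Count = (6+1−5)·(6+1)^{5−1} = 2 · 2401 = 4802 (Pollak)
One tuple (5,1,4,3,5) → sorted (1,3,4,5,5): b_i ≤ 1+i ∀i, a PF.

4802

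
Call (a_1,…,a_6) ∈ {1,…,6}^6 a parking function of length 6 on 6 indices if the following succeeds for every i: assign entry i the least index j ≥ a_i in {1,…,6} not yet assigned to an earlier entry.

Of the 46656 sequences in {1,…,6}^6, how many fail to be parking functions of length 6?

29849

Count = (6−6+1)·(6+1)^(6−1) = 1·16807 = 16807 [KW]
Example (6,5,1,4,5,5) → sorted (1,4,5,5,5,6): b_2=4>2, not a PF.
So 46656 − 16807 = 29849 fail.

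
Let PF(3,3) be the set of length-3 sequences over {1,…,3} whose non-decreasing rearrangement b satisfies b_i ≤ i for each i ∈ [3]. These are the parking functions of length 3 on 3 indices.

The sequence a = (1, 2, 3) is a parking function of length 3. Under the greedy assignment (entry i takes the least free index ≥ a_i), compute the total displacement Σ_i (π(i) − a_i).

Σπ(i) = 1+…+3 = 6; Σa = 1+2+3 = 6; disp = 6−6 = 0.

0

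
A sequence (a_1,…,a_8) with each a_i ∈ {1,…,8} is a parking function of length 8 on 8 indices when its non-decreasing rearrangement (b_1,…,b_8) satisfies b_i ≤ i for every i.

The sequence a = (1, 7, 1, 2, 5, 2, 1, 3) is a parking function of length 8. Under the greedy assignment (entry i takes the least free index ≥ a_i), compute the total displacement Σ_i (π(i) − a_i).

Σπ = 8·9/2 = 36 (π permutes [8]); Σa = 1+7+1+2+5+2+1+3 = 22; disp = 36−22 = 14.

14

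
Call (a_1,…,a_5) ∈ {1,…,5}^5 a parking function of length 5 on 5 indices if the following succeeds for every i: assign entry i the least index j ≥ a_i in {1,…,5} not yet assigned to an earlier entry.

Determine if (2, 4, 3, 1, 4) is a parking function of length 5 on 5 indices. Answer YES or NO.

Rearranged: b = (1, 2, 3, 4, 4).
  b_1=1 ≤ 1
  b_2=2 ≤ 2
  b_3=3 ≤ 3
  b_4=4 ≤ 4
  b_5=4 ≤ 5
All bounds hold ⇒ YES

YES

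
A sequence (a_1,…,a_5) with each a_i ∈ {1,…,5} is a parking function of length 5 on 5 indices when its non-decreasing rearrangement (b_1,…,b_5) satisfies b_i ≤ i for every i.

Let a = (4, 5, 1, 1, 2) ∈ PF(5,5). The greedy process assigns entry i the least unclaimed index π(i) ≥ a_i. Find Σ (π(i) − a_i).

Σπ = 15 ({1..5} each once); Σa = 4+5+1+1+2 = 13; disp = 15−13 = 2.

2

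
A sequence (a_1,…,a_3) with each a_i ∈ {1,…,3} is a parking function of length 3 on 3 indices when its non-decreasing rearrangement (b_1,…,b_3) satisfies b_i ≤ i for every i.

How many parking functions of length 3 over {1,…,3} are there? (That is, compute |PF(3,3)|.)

16

#PF = (3−3+1)·(3+1)^(3−1) = 1 · 16 = 16 (Pollak)
Example (1,1,2) → sorted (1,1,2): b_i ≤ i ∀i, a PF.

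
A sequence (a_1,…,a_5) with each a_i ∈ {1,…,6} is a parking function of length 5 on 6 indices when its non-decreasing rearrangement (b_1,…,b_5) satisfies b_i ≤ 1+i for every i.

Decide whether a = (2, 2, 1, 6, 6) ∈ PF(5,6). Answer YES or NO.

NO

Rearranged: b = (1, 2, 2, 6, 6).
  b_1=1 ≤ 2
  b_2=2 ≤ 3
  b_3=2 ≤ 4
  b_4=6 > 5
  fails at i=4 ⇒ NO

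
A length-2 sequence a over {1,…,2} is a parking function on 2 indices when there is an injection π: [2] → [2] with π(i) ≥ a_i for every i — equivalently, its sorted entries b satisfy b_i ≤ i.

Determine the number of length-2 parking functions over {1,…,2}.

3

#PF = 1·3^1 = 1×3 = 3 (Pollak)
Example (1,2) → sorted (1,2): b_i ≤ i ∀i, a PF.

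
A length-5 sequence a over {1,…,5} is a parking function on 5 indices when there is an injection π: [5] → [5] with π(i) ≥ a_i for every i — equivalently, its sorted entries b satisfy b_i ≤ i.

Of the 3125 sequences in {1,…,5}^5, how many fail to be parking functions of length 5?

1829

#PF = (6−5)·6^(5−1) = 1×1296 = 1296 (Pollak)
Check (5,5,5,5,3) → sorted (3,5,5,5,5): b_1=3>1, not a PF.
So 3125 − 1296 = 1829 fail.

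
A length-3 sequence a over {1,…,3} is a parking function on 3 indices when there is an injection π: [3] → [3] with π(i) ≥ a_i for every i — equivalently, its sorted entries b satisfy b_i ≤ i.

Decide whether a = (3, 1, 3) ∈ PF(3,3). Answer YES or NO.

NO

Order a: b = (1, 3, 3).
  b_1=1 ≤ 1
  b_2=3 > 2
  fails at i=2 ⇒ NO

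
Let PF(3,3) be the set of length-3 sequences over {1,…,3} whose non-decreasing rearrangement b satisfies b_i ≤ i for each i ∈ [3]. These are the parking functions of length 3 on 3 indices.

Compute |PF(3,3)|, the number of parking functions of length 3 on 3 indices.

|PF(3,3)| = (3−3+1)·(3+1)^(3−1) = 1 · 16 = 16
One tuple (1,1,2) → sorted (1,1,2): b_i ≤ i ∀i, a PF.

16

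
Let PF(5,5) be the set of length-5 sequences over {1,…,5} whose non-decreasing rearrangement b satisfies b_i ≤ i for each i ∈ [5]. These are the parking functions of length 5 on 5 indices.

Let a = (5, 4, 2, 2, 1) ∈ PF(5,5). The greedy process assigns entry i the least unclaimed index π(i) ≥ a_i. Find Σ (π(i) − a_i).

1

Σπ = 5·6/2 = 15 (π permutes [5]); Σa = 5+4+2+2+1 = 14; disp = 15−14 = 1.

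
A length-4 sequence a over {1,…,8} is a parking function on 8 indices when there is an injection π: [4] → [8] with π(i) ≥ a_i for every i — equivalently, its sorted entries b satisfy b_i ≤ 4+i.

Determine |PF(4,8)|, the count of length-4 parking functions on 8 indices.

3645

|PF| = (8+1−4)·(8+1)^{4−1} = 5·729 = 3645 [KW]
Example (1,1,3,2) → sorted (1,1,2,3): b_i ≤ 4+i ∀i, a PF.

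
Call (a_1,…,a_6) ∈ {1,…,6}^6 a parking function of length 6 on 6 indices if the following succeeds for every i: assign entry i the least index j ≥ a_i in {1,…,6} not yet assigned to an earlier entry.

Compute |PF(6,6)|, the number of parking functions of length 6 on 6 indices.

16807

#PF = (7−6)·7^(6−1) = 1×16807 = 16807
One tuple (2,2,5,3,1,4) → sorted (1,2,2,3,4,5): b_i ≤ i ∀i, a PF.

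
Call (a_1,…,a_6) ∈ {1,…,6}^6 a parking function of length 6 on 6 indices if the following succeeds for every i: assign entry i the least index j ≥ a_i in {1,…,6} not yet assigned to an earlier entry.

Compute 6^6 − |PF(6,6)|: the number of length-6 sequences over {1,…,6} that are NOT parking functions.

Count = (6+1−6)·(6+1)^{6−1} = 1·16807 = 16807 [KW]
Check (3,5,3,6,6,2) → sorted (2,3,3,5,6,6): b_1=2>1, not a PF.
So 46656 − 16807 = 29849 fail.

29849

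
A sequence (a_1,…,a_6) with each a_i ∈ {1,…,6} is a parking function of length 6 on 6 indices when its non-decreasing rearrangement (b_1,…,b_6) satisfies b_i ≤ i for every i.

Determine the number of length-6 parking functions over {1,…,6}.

Count = (6+1−6)·(6+1)^{6−1} = 1·16807 = 16807 [KW]
One tuple (4,5,1,6,2,1) → sorted (1,1,2,4,5,6): b_i ≤ i ∀i, a PF.

16807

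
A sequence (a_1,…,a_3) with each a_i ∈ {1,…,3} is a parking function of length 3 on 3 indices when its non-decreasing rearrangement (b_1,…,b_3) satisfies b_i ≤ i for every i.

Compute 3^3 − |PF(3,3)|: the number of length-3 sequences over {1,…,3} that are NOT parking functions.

|PF(3,3)| = (3−3+1)·(3+1)^(3−1) = 1×16 = 16 (Pollak)
Check (3,3,3) → sorted (3,3,3): b_1=3>1, not a PF.
So 27 − 16 = 11 fail.

11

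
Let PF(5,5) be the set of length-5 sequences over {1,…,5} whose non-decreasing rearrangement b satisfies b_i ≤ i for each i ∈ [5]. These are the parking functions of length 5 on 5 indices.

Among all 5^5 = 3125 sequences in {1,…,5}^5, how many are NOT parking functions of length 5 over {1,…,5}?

1829

#PF = 1·6^4 = 1·1296 = 1296
Check (3,4,4,3,5) → sorted (3,3,4,4,5): b_1=3>1, not a PF.
Total 3125; non-PF = 3125−1296 = 1829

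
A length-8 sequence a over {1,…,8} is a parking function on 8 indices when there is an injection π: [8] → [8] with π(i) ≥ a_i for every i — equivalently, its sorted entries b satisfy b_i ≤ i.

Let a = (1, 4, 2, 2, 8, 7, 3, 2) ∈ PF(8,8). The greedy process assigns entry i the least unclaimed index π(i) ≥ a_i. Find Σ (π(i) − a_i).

Σπ = 8·9/2 = 36 (π permutes [8]); Σa = 1+4+2+2+8+7+3+2 = 29; disp = 36−29 = 7.

7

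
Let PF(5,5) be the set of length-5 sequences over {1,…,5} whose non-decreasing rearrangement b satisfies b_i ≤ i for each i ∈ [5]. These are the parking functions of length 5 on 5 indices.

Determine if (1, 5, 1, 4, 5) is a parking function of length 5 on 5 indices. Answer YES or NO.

NO

Rearranged: b = (1, 1, 4, 5, 5).
  b_1=1 ≤ 1
  b_2=1 ≤ 2
  b_3=4 > 3
  fails at i=3 ⇒ NO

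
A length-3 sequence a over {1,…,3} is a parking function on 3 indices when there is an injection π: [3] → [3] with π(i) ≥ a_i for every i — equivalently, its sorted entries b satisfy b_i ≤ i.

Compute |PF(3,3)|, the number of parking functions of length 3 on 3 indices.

16

#PF = (4−3)·4^(3−1) = 1×16 = 16 (Konheim–Weiss)
Example (1,2,3) → sorted (1,2,3): b_i ≤ i ∀i, a PF.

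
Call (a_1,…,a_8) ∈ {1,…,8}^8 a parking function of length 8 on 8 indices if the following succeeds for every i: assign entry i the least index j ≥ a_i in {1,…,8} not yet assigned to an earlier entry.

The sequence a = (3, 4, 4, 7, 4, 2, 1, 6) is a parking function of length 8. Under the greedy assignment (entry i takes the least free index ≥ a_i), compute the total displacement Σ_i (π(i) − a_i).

5

Σπ = 8·9/2 = 36 (π permutes [8]); Σa = 3+4+4+7+4+2+1+6 = 31; disp = 36−31 = 5.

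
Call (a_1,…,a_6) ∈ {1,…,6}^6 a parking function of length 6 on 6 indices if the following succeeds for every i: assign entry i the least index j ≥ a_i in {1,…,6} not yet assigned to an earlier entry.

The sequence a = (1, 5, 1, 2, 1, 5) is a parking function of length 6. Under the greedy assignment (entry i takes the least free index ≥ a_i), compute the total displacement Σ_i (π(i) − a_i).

Σπ(i) = 1+…+6 = 21; Σa = 1+5+1+2+1+5 = 15; disp = 21−15 = 6.

6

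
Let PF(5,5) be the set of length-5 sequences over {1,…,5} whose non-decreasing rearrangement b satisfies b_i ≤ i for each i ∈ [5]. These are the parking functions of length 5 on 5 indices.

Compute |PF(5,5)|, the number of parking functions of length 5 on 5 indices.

|PF(5,5)| = (5−5+1)·(5+1)^(5−1) = 1 · 1296 = 1296 [KW]
E.g. (4,2,3,4,1) → sorted (1,2,3,4,4): b_i ≤ i ∀i, a PF.

1296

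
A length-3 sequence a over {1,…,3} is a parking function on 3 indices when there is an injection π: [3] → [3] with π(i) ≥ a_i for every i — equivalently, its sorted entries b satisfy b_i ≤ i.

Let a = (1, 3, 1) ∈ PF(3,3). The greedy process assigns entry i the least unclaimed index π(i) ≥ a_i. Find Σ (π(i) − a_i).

1

Σπ = 6 ({1..3} each once); Σa = 1+3+1 = 5; disp = 6−5 = 1.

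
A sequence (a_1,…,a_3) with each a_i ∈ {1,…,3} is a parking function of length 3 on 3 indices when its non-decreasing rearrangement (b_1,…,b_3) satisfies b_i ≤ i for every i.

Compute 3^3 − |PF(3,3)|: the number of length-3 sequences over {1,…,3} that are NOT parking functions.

11

|PF(3,3)| = (3+1−3)·(3+1)^{3−1} = 1 · 16 = 16 (Pollak)
Example (3,3,2) → sorted (2,3,3): b_1=2>1, not a PF.
Total 27; non-PF = 27−16 = 11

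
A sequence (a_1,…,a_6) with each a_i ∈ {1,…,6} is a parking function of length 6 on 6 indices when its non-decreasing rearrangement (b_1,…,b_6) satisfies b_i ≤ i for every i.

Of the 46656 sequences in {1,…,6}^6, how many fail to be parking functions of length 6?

29849

Count = 1·7^5 = 1·16807 = 16807 (Pollak)
One tuple (4,2,4,6,6,6) → sorted (2,4,4,6,6,6): b_1=2>1, not a PF.
So 46656 − 16807 = 29849 fail.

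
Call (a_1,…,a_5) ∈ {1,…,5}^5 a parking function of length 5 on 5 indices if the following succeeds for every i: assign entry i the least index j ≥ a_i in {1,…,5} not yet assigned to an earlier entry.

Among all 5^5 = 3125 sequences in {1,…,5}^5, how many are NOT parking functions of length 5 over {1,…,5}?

Count = (5−5+1)·(5+1)^(5−1) = 1·1296 = 1296
One tuple (2,4,5,3,5) → sorted (2,3,4,5,5): b_1=2>1, not a PF.
So 3125 − 1296 = 1829 fail.

1829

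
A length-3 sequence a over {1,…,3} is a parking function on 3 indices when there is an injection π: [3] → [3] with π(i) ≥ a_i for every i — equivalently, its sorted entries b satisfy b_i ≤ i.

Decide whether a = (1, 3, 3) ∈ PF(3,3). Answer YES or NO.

Rearranged: b = (1, 3, 3).
  b_1=1 ≤ 1
  b_2=3 > 2
  fails at i=2 ⇒ NO

NO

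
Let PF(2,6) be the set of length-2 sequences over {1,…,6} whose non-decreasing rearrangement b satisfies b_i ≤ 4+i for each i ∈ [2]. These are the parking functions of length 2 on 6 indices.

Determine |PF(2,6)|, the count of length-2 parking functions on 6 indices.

|PF| = (6+1−2)·(6+1)^{2−1} = 5×7 = 35 (Konheim–Weiss)
E.g. (1,6) → sorted (1,6): b_i ≤ 4+i ∀i, a PF.

35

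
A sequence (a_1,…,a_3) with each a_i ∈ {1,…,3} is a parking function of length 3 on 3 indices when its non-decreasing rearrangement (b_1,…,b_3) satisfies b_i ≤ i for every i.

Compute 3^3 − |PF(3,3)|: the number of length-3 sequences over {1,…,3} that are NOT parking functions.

11

Count = (3+1−3)·(3+1)^{3−1} = 1×16 = 16 (Konheim–Weiss)
One tuple (2,2,2) → sorted (2,2,2): b_1=2>1, not a PF.
Total 27; non-PF = 27−16 = 11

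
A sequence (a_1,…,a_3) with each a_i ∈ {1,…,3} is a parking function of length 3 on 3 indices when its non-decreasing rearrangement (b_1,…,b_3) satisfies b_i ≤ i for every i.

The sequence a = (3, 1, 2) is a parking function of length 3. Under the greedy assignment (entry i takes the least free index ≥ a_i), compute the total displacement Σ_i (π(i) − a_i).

Σπ = 3·4/2 = 6 (π permutes [3]); Σa = 3+1+2 = 6; disp = 6−6 = 0.

0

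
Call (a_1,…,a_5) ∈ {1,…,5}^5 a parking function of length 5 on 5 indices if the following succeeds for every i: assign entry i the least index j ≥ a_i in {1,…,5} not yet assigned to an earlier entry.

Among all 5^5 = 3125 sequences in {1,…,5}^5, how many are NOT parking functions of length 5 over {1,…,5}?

|PF| = (5−5+1)·(5+1)^(5−1) = 1·1296 = 1296 (Konheim–Weiss)
E.g. (2,5,4,4,5) → sorted (2,4,4,5,5): b_1=2>1, not a PF.
5^5 − 1296 = 3125 − 1296 = 1829

1829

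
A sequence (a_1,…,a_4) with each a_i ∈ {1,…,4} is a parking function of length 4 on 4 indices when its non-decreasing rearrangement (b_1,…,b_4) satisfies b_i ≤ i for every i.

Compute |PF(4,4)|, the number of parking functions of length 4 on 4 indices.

125

Count = (4−4+1)·(4+1)^(4−1) = 1·125 = 125 (Konheim–Weiss)
One tuple (1,3,1,1) → sorted (1,1,1,3): b_i ≤ i ∀i, a PF.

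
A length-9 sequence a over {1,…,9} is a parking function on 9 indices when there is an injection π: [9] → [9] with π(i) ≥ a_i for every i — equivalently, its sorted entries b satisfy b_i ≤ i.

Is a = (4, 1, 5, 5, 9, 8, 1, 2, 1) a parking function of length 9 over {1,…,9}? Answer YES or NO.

YES

Sorted: b = (1, 1, 1, 2, 4, 5, 5, 8, 9).
  b_1=1 ≤ 1
  b_2=1 ≤ 2
  b_3=1 ≤ 3
  b_4=2 ≤ 4
  b_5=4 ≤ 5
  b_6=5 ≤ 6
  b_7=5 ≤ 7
  b_8=8 ≤ 8
  b_9=9 ≤ 9
All bounds hold ⇒ YES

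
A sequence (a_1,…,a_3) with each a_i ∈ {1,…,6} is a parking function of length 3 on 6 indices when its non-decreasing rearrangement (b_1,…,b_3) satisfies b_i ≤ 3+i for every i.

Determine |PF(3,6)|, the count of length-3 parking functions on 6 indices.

196

|PF(3,6)| = (6+1−3)·(6+1)^{3−1} = 4×49 = 196
Example (5,5,3) → sorted (3,5,5): b_i ≤ 3+i ∀i, a PF.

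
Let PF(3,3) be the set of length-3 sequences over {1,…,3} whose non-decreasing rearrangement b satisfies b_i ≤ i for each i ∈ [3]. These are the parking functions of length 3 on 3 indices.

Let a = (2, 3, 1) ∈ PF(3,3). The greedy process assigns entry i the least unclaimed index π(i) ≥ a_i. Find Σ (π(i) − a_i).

0

Σπ(i) = 1+…+3 = 6; Σa = 2+3+1 = 6; disp = 6−6 = 0.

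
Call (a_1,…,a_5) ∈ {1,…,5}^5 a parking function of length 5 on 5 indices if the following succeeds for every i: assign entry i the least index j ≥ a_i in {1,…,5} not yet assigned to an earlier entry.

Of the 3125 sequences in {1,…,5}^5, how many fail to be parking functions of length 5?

#PF = (5−5+1)·(5+1)^(5−1) = 1×1296 = 1296 (Konheim–Weiss)
Check (5,4,3,5,5) → sorted (3,4,5,5,5): b_1=3>1, not a PF.
5^5 − 1296 = 3125 − 1296 = 1829

1829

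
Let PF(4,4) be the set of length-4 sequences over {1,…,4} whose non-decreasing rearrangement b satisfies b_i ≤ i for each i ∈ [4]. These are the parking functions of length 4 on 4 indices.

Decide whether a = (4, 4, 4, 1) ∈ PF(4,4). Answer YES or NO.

Order a: b = (1, 4, 4, 4).
  b_1=1 ≤ 1
  b_2=4 > 2
  fails at i=2 ⇒ NO

NO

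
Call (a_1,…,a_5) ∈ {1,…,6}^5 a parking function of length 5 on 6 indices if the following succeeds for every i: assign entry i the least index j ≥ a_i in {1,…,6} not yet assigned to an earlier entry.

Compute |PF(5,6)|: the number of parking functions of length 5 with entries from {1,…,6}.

Count = (6+1−5)·(6+1)^{5−1} = 2·2401 = 4802
One tuple (2,4,5,3,2) → sorted (2,2,3,4,5): b_i ≤ 1+i ∀i, a PF.

4802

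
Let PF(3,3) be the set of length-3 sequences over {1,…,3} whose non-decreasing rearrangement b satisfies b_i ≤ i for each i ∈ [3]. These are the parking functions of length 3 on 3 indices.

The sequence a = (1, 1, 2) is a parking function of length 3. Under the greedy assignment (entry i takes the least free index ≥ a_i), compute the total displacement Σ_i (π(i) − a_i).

Σπ = 3·4/2 = 6 (π permutes [3]); Σa = 1+1+2 = 4; disp = 6−4 = 2.

2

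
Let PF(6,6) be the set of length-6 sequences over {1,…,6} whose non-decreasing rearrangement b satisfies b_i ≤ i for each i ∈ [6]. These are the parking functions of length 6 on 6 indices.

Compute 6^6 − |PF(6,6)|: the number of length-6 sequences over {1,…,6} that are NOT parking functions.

|PF| = (6−6+1)·(6+1)^(6−1) = 1 · 16807 = 16807 (Konheim–Weiss)
Example (5,2,5,5,5,6) → sorted (2,5,5,5,5,6): b_1=2>1, not a PF.
6^6 − 16807 = 46656 − 16807 = 29849

29849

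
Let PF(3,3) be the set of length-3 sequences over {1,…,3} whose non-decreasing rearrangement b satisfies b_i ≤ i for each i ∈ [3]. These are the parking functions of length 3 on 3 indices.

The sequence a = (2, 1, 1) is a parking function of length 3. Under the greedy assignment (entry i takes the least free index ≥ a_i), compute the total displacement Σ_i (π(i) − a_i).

Σπ = 3·4/2 = 6 (π permutes [3]); Σa = 2+1+1 = 4; disp = 6−4 = 2.

2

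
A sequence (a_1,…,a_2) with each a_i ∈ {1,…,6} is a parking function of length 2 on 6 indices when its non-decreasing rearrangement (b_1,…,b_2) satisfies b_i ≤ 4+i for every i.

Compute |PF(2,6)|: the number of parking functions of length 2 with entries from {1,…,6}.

|PF(2,6)| = (7−2)·7^(2−1) = 5 · 7 = 35 [KW]
E.g. (1,3) → sorted (1,3): b_i ≤ 4+i ∀i, a PF.

35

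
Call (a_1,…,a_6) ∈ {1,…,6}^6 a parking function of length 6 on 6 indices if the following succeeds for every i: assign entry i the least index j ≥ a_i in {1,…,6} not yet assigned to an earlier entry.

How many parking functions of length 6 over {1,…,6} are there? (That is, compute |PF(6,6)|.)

16807

#PF = (6−6+1)·(6+1)^(6−1) = 1·16807 = 16807
Check (1,6,3,2,3,2) → sorted (1,2,2,3,3,6): b_i ≤ i ∀i, a PF.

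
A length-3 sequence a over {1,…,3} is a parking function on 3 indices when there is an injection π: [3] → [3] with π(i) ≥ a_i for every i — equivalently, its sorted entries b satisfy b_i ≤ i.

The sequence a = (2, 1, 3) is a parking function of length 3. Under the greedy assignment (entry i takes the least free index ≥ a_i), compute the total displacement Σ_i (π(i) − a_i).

Σπ(i) = 1+…+3 = 6; Σa = 2+1+3 = 6; disp = 6−6 = 0.

0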